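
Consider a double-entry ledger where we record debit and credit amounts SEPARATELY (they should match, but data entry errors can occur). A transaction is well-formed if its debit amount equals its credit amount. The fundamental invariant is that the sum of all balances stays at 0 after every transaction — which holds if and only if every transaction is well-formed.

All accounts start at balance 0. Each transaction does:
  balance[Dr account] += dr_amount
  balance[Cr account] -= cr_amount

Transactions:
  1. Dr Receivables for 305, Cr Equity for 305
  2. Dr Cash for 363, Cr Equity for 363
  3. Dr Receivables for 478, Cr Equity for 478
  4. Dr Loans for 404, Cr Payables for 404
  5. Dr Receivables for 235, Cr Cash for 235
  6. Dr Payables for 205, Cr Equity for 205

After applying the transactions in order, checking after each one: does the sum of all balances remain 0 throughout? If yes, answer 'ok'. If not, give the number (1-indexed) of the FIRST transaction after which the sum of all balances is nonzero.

After txn 1: dr=305 cr=305 sum_balances=0
After txn 2: dr=363 cr=363 sum_balances=0
After txn 3: dr=478 cr=478 sum_balances=0
After txn 4: dr=404 cr=404 sum_balances=0
After txn 5: dr=235 cr=235 sum_balances=0
After txn 6: dr=205 cr=205 sum_balances=0

Answer: ok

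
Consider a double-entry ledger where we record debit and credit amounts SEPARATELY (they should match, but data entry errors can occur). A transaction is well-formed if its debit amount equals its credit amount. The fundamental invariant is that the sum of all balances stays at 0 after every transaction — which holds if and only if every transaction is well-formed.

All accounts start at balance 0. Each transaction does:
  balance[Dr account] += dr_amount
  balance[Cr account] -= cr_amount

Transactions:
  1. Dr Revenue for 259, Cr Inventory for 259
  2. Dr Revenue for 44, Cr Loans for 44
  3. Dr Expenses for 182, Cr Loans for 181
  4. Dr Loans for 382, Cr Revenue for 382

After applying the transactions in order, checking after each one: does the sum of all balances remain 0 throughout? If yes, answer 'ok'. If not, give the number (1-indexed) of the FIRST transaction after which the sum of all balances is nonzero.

After txn 1: dr=259 cr=259 sum_balances=0
After txn 2: dr=44 cr=44 sum_balances=0
After txn 3: dr=182 cr=181 sum_balances=1
After txn 4: dr=382 cr=382 sum_balances=1

Answer: 3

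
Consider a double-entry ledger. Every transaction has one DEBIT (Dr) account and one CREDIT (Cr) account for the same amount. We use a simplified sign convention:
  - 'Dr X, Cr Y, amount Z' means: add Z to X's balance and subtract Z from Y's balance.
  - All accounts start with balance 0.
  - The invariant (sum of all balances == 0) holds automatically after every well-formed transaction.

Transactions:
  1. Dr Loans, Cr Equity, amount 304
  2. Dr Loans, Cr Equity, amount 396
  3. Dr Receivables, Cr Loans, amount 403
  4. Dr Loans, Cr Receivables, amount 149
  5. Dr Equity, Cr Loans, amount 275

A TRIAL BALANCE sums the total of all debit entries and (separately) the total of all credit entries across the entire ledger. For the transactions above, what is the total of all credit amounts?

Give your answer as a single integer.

Txn 1: credit+=304
Txn 2: credit+=396
Txn 3: credit+=403
Txn 4: credit+=149
Txn 5: credit+=275
Total credits = 1527

Answer: 1527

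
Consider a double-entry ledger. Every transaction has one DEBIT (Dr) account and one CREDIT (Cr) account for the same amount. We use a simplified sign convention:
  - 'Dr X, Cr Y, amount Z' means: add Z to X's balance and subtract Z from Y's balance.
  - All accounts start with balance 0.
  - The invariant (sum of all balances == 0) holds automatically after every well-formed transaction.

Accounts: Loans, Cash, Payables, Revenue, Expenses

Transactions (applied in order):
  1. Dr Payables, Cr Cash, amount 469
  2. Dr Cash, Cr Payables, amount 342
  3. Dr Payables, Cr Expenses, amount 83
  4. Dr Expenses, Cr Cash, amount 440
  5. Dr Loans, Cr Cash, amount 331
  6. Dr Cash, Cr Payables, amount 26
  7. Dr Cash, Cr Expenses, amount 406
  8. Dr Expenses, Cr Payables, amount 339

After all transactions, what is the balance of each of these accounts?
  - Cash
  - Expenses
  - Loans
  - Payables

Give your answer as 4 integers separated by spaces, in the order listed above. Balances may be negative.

Answer: -466 290 331 -155

Derivation:
After txn 1 (Dr Payables, Cr Cash, amount 469): Cash=-469 Payables=469
After txn 2 (Dr Cash, Cr Payables, amount 342): Cash=-127 Payables=127
After txn 3 (Dr Payables, Cr Expenses, amount 83): Cash=-127 Expenses=-83 Payables=210
After txn 4 (Dr Expenses, Cr Cash, amount 440): Cash=-567 Expenses=357 Payables=210
After txn 5 (Dr Loans, Cr Cash, amount 331): Cash=-898 Expenses=357 Loans=331 Payables=210
After txn 6 (Dr Cash, Cr Payables, amount 26): Cash=-872 Expenses=357 Loans=331 Payables=184
After txn 7 (Dr Cash, Cr Expenses, amount 406): Cash=-466 Expenses=-49 Loans=331 Payables=184
After txn 8 (Dr Expenses, Cr Payables, amount 339): Cash=-466 Expenses=290 Loans=331 Payables=-155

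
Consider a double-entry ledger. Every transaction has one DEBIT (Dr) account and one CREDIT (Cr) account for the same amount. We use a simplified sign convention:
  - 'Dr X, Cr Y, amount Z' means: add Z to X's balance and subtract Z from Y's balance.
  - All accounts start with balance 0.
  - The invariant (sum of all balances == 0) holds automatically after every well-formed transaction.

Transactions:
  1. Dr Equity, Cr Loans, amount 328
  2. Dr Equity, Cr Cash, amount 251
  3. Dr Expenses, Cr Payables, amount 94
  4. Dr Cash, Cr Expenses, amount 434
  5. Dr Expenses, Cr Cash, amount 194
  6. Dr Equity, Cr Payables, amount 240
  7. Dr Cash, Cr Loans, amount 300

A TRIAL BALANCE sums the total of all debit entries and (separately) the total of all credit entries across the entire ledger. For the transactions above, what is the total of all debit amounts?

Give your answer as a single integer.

Txn 1: debit+=328
Txn 2: debit+=251
Txn 3: debit+=94
Txn 4: debit+=434
Txn 5: debit+=194
Txn 6: debit+=240
Txn 7: debit+=300
Total debits = 1841

Answer: 1841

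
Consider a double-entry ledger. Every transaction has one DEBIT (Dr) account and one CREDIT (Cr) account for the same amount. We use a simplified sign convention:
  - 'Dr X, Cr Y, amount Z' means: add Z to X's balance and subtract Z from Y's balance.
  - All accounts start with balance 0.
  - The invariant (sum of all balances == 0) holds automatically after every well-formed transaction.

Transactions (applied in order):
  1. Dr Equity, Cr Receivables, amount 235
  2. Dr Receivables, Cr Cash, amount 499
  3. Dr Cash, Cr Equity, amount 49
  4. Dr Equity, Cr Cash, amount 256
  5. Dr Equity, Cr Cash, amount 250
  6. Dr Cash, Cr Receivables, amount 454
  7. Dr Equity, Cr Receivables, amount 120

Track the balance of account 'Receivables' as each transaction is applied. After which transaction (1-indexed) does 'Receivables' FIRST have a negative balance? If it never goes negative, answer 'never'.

After txn 1: Receivables=-235

Answer: 1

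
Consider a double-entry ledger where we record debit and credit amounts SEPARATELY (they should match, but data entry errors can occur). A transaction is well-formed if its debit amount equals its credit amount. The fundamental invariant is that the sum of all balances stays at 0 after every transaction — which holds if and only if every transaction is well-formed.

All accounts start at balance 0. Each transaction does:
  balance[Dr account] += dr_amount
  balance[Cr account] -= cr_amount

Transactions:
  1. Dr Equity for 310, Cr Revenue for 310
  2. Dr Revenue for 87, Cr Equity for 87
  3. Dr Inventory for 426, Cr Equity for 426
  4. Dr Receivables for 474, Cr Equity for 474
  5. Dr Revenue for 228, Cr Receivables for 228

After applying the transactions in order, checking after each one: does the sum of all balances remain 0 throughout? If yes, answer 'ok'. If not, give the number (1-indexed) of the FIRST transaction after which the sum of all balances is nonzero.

After txn 1: dr=310 cr=310 sum_balances=0
After txn 2: dr=87 cr=87 sum_balances=0
After txn 3: dr=426 cr=426 sum_balances=0
After txn 4: dr=474 cr=474 sum_balances=0
After txn 5: dr=228 cr=228 sum_balances=0

Answer: ok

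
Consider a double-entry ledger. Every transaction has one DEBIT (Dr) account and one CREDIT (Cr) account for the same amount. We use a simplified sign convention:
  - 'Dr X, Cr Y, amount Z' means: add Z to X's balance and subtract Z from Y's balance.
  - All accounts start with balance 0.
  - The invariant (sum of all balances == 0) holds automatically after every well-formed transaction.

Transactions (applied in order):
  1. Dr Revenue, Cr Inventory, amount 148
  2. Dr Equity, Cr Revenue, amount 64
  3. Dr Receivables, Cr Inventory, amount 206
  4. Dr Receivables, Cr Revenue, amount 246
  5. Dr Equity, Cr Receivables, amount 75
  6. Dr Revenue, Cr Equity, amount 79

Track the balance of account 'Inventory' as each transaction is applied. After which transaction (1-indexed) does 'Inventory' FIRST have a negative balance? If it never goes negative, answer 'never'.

Answer: 1

Derivation:
After txn 1: Inventory=-148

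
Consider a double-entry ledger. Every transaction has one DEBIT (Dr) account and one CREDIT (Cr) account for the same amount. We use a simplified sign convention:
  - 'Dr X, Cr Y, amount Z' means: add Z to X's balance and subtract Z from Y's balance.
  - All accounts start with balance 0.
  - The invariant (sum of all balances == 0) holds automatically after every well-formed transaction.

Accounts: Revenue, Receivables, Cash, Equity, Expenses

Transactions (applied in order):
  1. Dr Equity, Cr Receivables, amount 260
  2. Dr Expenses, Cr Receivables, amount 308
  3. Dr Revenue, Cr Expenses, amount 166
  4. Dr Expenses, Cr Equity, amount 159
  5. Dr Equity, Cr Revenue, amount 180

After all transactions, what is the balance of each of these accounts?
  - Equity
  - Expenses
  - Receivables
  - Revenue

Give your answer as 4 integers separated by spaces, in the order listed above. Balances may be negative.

Answer: 281 301 -568 -14

Derivation:
After txn 1 (Dr Equity, Cr Receivables, amount 260): Equity=260 Receivables=-260
After txn 2 (Dr Expenses, Cr Receivables, amount 308): Equity=260 Expenses=308 Receivables=-568
After txn 3 (Dr Revenue, Cr Expenses, amount 166): Equity=260 Expenses=142 Receivables=-568 Revenue=166
After txn 4 (Dr Expenses, Cr Equity, amount 159): Equity=101 Expenses=301 Receivables=-568 Revenue=166
After txn 5 (Dr Equity, Cr Revenue, amount 180): Equity=281 Expenses=301 Receivables=-568 Revenue=-14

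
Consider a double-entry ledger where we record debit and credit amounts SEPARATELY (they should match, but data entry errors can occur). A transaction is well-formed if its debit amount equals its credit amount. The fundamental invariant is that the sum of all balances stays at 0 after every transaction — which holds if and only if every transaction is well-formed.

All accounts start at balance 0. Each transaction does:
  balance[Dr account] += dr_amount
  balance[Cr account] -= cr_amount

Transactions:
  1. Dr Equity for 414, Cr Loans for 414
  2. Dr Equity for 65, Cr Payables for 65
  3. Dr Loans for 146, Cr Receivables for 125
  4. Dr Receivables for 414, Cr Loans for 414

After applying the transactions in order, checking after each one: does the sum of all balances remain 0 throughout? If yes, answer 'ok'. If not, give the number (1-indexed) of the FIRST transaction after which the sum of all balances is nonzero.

Answer: 3

Derivation:
After txn 1: dr=414 cr=414 sum_balances=0
After txn 2: dr=65 cr=65 sum_balances=0
After txn 3: dr=146 cr=125 sum_balances=21
After txn 4: dr=414 cr=414 sum_balances=21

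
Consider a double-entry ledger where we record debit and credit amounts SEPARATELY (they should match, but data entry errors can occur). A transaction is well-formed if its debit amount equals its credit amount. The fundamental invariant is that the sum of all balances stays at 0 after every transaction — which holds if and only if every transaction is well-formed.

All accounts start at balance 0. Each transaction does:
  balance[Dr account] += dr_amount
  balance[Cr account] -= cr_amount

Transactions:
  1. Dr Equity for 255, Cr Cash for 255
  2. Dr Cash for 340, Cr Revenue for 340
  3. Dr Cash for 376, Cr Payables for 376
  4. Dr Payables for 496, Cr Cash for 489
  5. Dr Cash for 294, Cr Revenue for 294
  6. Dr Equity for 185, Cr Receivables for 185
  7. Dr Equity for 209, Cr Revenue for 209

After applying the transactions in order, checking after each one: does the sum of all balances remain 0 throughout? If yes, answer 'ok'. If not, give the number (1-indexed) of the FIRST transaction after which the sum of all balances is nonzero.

Answer: 4

Derivation:
After txn 1: dr=255 cr=255 sum_balances=0
After txn 2: dr=340 cr=340 sum_balances=0
After txn 3: dr=376 cr=376 sum_balances=0
After txn 4: dr=496 cr=489 sum_balances=7
After txn 5: dr=294 cr=294 sum_balances=7
After txn 6: dr=185 cr=185 sum_balances=7
After txn 7: dr=209 cr=209 sum_balances=7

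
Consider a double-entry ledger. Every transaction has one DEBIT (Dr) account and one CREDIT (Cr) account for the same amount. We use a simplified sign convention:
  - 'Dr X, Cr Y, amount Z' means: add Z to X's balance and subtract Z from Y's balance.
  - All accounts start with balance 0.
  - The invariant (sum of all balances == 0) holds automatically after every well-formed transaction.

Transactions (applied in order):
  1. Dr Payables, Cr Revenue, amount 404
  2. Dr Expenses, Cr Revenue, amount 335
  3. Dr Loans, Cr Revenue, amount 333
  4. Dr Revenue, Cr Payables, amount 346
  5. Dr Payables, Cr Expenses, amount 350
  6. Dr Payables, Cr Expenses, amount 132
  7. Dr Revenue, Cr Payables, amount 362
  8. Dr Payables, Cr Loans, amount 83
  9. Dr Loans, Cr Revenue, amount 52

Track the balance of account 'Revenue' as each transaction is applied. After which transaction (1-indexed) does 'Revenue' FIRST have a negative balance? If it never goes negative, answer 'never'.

Answer: 1

Derivation:
After txn 1: Revenue=-404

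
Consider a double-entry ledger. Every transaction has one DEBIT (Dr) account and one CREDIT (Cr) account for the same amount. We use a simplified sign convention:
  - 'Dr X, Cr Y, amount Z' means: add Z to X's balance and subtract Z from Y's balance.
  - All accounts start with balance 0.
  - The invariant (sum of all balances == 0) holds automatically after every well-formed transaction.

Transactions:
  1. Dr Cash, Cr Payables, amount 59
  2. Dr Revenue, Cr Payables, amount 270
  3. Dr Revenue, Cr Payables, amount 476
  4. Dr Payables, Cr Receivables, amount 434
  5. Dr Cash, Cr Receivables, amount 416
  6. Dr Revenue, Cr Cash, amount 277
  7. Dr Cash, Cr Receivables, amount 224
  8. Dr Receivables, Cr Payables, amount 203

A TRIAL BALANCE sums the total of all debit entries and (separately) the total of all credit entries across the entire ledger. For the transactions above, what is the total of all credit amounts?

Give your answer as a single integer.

Txn 1: credit+=59
Txn 2: credit+=270
Txn 3: credit+=476
Txn 4: credit+=434
Txn 5: credit+=416
Txn 6: credit+=277
Txn 7: credit+=224
Txn 8: credit+=203
Total credits = 2359

Answer: 2359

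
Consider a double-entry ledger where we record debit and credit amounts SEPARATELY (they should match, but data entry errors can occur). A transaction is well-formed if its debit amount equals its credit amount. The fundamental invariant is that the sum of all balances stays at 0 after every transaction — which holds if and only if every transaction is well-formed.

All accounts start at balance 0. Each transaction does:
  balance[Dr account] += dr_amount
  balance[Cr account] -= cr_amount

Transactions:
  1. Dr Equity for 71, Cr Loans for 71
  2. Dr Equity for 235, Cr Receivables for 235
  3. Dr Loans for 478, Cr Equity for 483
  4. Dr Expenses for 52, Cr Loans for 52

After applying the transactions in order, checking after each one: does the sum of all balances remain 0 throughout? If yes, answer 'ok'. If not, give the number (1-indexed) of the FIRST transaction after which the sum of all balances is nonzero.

After txn 1: dr=71 cr=71 sum_balances=0
After txn 2: dr=235 cr=235 sum_balances=0
After txn 3: dr=478 cr=483 sum_balances=-5
After txn 4: dr=52 cr=52 sum_balances=-5

Answer: 3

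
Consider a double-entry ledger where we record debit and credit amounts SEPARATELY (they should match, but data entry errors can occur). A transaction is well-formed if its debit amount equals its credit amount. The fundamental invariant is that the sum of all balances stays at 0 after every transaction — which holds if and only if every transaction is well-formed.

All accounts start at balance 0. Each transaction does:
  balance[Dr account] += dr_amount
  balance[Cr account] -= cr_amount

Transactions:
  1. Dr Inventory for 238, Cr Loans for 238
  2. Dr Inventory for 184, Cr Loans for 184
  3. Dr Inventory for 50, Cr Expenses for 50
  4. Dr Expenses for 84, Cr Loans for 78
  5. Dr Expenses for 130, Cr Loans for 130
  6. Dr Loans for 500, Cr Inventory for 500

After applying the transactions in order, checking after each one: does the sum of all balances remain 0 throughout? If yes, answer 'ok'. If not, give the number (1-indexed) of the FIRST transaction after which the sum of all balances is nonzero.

After txn 1: dr=238 cr=238 sum_balances=0
After txn 2: dr=184 cr=184 sum_balances=0
After txn 3: dr=50 cr=50 sum_balances=0
After txn 4: dr=84 cr=78 sum_balances=6
After txn 5: dr=130 cr=130 sum_balances=6
After txn 6: dr=500 cr=500 sum_balances=6

Answer: 4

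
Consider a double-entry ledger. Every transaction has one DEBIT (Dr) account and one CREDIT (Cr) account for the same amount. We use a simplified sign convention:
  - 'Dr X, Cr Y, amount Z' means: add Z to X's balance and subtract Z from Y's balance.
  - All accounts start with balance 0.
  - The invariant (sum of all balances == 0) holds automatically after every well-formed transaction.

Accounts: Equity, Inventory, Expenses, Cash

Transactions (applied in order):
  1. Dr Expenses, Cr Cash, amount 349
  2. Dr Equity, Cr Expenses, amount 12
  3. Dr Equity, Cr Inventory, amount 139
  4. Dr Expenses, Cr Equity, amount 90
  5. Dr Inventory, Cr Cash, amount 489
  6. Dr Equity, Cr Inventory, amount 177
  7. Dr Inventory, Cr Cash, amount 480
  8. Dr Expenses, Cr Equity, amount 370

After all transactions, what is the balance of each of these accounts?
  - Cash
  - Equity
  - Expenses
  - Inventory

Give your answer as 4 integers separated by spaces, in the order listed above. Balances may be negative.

After txn 1 (Dr Expenses, Cr Cash, amount 349): Cash=-349 Expenses=349
After txn 2 (Dr Equity, Cr Expenses, amount 12): Cash=-349 Equity=12 Expenses=337
After txn 3 (Dr Equity, Cr Inventory, amount 139): Cash=-349 Equity=151 Expenses=337 Inventory=-139
After txn 4 (Dr Expenses, Cr Equity, amount 90): Cash=-349 Equity=61 Expenses=427 Inventory=-139
After txn 5 (Dr Inventory, Cr Cash, amount 489): Cash=-838 Equity=61 Expenses=427 Inventory=350
After txn 6 (Dr Equity, Cr Inventory, amount 177): Cash=-838 Equity=238 Expenses=427 Inventory=173
After txn 7 (Dr Inventory, Cr Cash, amount 480): Cash=-1318 Equity=238 Expenses=427 Inventory=653
After txn 8 (Dr Expenses, Cr Equity, amount 370): Cash=-1318 Equity=-132 Expenses=797 Inventory=653

Answer: -1318 -132 797 653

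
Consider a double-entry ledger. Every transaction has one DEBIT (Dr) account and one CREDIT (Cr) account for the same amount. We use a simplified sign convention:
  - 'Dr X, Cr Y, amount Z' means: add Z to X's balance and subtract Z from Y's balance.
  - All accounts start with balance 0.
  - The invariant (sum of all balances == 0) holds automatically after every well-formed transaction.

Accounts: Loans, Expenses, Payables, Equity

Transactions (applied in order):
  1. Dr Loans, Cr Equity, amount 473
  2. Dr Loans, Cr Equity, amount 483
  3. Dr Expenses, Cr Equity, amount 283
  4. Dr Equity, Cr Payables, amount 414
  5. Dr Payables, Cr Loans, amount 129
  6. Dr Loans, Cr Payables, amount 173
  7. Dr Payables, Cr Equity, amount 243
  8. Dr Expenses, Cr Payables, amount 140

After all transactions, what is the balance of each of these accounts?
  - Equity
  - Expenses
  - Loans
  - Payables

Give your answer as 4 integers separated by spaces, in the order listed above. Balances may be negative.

Answer: -1068 423 1000 -355

Derivation:
After txn 1 (Dr Loans, Cr Equity, amount 473): Equity=-473 Loans=473
After txn 2 (Dr Loans, Cr Equity, amount 483): Equity=-956 Loans=956
After txn 3 (Dr Expenses, Cr Equity, amount 283): Equity=-1239 Expenses=283 Loans=956
After txn 4 (Dr Equity, Cr Payables, amount 414): Equity=-825 Expenses=283 Loans=956 Payables=-414
After txn 5 (Dr Payables, Cr Loans, amount 129): Equity=-825 Expenses=283 Loans=827 Payables=-285
After txn 6 (Dr Loans, Cr Payables, amount 173): Equity=-825 Expenses=283 Loans=1000 Payables=-458
After txn 7 (Dr Payables, Cr Equity, amount 243): Equity=-1068 Expenses=283 Loans=1000 Payables=-215
After txn 8 (Dr Expenses, Cr Payables, amount 140): Equity=-1068 Expenses=423 Loans=1000 Payables=-355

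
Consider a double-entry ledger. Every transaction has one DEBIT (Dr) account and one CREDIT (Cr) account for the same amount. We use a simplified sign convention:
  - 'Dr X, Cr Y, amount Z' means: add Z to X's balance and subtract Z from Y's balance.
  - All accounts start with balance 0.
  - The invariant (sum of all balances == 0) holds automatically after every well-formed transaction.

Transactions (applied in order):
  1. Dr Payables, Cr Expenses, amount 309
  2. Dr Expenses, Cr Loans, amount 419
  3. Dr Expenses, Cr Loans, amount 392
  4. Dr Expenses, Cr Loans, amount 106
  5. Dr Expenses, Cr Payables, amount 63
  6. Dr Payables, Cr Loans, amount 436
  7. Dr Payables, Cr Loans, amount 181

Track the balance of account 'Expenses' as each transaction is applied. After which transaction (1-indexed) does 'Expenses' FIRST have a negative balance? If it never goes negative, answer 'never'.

Answer: 1

Derivation:
After txn 1: Expenses=-309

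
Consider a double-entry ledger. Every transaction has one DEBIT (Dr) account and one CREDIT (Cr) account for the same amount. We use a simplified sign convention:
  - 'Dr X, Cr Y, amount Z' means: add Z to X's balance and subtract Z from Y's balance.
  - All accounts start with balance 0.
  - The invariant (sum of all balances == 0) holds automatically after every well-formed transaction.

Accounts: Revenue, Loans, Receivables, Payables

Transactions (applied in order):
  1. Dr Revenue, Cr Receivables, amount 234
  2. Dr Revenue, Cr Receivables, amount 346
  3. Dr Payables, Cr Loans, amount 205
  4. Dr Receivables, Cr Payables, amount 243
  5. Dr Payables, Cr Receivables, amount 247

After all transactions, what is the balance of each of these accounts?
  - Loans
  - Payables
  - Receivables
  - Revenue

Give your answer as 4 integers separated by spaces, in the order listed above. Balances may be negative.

After txn 1 (Dr Revenue, Cr Receivables, amount 234): Receivables=-234 Revenue=234
After txn 2 (Dr Revenue, Cr Receivables, amount 346): Receivables=-580 Revenue=580
After txn 3 (Dr Payables, Cr Loans, amount 205): Loans=-205 Payables=205 Receivables=-580 Revenue=580
After txn 4 (Dr Receivables, Cr Payables, amount 243): Loans=-205 Payables=-38 Receivables=-337 Revenue=580
After txn 5 (Dr Payables, Cr Receivables, amount 247): Loans=-205 Payables=209 Receivables=-584 Revenue=580

Answer: -205 209 -584 580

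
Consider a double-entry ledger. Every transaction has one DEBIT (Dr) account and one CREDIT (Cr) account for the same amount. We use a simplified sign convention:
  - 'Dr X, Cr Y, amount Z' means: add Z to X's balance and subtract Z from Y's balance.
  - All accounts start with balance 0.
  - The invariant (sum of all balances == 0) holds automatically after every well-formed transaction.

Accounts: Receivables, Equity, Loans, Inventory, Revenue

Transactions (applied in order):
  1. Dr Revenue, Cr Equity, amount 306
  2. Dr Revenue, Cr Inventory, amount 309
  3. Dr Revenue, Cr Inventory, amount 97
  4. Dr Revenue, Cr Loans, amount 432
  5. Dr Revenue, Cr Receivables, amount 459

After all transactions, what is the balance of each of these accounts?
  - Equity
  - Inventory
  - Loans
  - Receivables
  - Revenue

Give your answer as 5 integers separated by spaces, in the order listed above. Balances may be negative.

Answer: -306 -406 -432 -459 1603

Derivation:
After txn 1 (Dr Revenue, Cr Equity, amount 306): Equity=-306 Revenue=306
After txn 2 (Dr Revenue, Cr Inventory, amount 309): Equity=-306 Inventory=-309 Revenue=615
After txn 3 (Dr Revenue, Cr Inventory, amount 97): Equity=-306 Inventory=-406 Revenue=712
After txn 4 (Dr Revenue, Cr Loans, amount 432): Equity=-306 Inventory=-406 Loans=-432 Revenue=1144
After txn 5 (Dr Revenue, Cr Receivables, amount 459): Equity=-306 Inventory=-406 Loans=-432 Receivables=-459 Revenue=1603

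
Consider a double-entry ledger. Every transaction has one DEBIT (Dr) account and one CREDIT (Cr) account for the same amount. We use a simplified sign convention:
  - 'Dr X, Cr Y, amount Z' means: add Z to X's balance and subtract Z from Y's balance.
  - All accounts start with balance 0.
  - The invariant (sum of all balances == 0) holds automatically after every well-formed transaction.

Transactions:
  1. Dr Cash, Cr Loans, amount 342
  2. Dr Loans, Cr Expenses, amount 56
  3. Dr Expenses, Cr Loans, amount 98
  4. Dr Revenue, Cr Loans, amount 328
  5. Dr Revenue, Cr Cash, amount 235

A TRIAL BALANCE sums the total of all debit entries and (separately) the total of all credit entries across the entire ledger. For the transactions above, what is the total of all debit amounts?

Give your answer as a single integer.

Txn 1: debit+=342
Txn 2: debit+=56
Txn 3: debit+=98
Txn 4: debit+=328
Txn 5: debit+=235
Total debits = 1059

Answer: 1059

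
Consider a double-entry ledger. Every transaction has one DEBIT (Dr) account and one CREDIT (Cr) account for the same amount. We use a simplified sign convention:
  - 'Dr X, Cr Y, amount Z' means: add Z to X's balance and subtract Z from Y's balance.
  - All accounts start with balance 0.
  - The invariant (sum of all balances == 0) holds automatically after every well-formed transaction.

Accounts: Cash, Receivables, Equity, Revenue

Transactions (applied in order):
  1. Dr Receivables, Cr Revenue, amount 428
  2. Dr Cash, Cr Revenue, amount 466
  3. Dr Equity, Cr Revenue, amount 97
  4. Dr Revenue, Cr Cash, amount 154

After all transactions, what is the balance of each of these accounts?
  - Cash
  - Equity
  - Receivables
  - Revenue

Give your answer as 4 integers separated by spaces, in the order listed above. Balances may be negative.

After txn 1 (Dr Receivables, Cr Revenue, amount 428): Receivables=428 Revenue=-428
After txn 2 (Dr Cash, Cr Revenue, amount 466): Cash=466 Receivables=428 Revenue=-894
After txn 3 (Dr Equity, Cr Revenue, amount 97): Cash=466 Equity=97 Receivables=428 Revenue=-991
After txn 4 (Dr Revenue, Cr Cash, amount 154): Cash=312 Equity=97 Receivables=428 Revenue=-837

Answer: 312 97 428 -837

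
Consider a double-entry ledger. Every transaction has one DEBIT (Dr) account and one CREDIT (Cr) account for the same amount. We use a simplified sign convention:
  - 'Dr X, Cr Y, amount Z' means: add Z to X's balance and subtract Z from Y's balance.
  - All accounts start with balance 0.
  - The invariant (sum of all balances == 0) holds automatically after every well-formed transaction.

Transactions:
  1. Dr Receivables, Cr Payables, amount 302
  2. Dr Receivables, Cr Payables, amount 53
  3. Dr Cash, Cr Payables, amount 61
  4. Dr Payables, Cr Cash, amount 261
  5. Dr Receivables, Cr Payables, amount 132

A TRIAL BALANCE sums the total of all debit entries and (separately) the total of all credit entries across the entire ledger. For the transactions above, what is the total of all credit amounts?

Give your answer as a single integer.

Txn 1: credit+=302
Txn 2: credit+=53
Txn 3: credit+=61
Txn 4: credit+=261
Txn 5: credit+=132
Total credits = 809

Answer: 809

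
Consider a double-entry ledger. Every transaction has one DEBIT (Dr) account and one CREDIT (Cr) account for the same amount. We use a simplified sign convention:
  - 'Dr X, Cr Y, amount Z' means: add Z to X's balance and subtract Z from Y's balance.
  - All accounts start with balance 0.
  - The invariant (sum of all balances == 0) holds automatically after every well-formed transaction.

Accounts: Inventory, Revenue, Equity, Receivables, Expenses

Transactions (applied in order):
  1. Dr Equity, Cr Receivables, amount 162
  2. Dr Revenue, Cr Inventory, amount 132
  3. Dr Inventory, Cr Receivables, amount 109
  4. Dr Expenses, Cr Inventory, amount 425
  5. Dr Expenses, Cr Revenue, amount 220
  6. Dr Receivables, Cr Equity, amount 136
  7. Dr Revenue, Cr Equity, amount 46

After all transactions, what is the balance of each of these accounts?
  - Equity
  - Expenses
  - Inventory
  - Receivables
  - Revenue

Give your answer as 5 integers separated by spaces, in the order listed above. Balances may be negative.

After txn 1 (Dr Equity, Cr Receivables, amount 162): Equity=162 Receivables=-162
After txn 2 (Dr Revenue, Cr Inventory, amount 132): Equity=162 Inventory=-132 Receivables=-162 Revenue=132
After txn 3 (Dr Inventory, Cr Receivables, amount 109): Equity=162 Inventory=-23 Receivables=-271 Revenue=132
After txn 4 (Dr Expenses, Cr Inventory, amount 425): Equity=162 Expenses=425 Inventory=-448 Receivables=-271 Revenue=132
After txn 5 (Dr Expenses, Cr Revenue, amount 220): Equity=162 Expenses=645 Inventory=-448 Receivables=-271 Revenue=-88
After txn 6 (Dr Receivables, Cr Equity, amount 136): Equity=26 Expenses=645 Inventory=-448 Receivables=-135 Revenue=-88
After txn 7 (Dr Revenue, Cr Equity, amount 46): Equity=-20 Expenses=645 Inventory=-448 Receivables=-135 Revenue=-42

Answer: -20 645 -448 -135 -42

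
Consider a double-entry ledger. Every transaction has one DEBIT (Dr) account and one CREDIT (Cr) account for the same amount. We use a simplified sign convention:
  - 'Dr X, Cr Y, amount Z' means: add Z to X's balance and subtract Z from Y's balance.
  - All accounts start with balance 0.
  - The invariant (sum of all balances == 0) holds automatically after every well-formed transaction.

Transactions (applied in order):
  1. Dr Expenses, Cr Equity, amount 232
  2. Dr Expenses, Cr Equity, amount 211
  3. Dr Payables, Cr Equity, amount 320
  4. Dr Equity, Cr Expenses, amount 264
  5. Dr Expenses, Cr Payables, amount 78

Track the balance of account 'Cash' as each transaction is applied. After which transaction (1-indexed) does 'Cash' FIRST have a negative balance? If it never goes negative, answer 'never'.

After txn 1: Cash=0
After txn 2: Cash=0
After txn 3: Cash=0
After txn 4: Cash=0
After txn 5: Cash=0

Answer: never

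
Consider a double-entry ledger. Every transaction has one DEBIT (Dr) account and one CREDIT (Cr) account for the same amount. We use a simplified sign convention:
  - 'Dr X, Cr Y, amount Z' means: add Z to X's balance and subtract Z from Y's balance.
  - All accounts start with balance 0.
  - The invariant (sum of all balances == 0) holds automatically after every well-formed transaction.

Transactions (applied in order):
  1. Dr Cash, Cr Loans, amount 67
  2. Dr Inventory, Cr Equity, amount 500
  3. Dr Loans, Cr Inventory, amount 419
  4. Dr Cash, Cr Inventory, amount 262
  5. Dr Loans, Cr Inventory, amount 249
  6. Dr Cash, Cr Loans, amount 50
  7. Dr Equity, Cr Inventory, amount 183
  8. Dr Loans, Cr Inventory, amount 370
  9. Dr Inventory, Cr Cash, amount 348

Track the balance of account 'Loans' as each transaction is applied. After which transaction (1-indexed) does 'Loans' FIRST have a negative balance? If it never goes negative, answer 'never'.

Answer: 1

Derivation:
After txn 1: Loans=-67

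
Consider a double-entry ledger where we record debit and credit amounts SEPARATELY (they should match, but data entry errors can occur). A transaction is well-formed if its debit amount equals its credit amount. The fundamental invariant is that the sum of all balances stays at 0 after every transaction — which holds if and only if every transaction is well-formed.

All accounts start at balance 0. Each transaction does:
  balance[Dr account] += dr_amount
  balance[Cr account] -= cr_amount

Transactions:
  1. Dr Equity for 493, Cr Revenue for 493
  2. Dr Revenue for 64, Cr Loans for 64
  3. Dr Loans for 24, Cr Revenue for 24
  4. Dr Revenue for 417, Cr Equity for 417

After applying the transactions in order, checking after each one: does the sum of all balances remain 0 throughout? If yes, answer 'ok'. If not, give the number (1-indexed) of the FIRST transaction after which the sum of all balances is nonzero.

Answer: ok

Derivation:
After txn 1: dr=493 cr=493 sum_balances=0
After txn 2: dr=64 cr=64 sum_balances=0
After txn 3: dr=24 cr=24 sum_balances=0
After txn 4: dr=417 cr=417 sum_balances=0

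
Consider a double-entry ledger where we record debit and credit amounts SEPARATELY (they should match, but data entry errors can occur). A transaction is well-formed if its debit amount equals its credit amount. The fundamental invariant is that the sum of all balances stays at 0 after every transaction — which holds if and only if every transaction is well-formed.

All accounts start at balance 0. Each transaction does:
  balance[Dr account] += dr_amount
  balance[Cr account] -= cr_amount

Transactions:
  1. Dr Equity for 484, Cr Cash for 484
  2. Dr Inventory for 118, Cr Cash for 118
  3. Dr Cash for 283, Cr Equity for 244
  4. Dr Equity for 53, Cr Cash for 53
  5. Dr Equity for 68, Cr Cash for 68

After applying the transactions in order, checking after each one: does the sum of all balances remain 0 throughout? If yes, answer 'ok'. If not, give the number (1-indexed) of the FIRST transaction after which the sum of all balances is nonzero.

Answer: 3

Derivation:
After txn 1: dr=484 cr=484 sum_balances=0
After txn 2: dr=118 cr=118 sum_balances=0
After txn 3: dr=283 cr=244 sum_balances=39
After txn 4: dr=53 cr=53 sum_balances=39
After txn 5: dr=68 cr=68 sum_balances=39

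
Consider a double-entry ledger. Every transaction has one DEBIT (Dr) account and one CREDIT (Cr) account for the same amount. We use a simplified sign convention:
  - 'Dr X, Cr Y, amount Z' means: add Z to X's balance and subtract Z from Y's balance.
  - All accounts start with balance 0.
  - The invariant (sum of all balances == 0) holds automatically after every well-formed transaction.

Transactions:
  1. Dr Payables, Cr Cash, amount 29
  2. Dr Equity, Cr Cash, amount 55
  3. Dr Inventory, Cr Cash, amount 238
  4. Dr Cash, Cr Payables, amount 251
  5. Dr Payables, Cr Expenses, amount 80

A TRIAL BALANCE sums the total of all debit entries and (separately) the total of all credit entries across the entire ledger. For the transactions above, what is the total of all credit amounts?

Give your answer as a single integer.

Answer: 653

Derivation:
Txn 1: credit+=29
Txn 2: credit+=55
Txn 3: credit+=238
Txn 4: credit+=251
Txn 5: credit+=80
Total credits = 653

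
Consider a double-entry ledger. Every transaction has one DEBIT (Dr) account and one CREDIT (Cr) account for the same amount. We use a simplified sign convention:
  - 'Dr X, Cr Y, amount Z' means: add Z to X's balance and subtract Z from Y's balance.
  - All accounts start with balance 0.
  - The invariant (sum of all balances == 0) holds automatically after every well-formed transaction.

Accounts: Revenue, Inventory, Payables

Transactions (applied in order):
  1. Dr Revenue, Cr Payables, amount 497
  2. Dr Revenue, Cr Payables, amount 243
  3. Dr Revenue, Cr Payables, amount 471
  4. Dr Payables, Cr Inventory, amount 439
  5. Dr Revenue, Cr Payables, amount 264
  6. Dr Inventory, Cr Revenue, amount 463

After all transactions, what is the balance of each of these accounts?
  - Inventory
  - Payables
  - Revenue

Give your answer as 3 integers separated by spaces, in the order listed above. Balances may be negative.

After txn 1 (Dr Revenue, Cr Payables, amount 497): Payables=-497 Revenue=497
After txn 2 (Dr Revenue, Cr Payables, amount 243): Payables=-740 Revenue=740
After txn 3 (Dr Revenue, Cr Payables, amount 471): Payables=-1211 Revenue=1211
After txn 4 (Dr Payables, Cr Inventory, amount 439): Inventory=-439 Payables=-772 Revenue=1211
After txn 5 (Dr Revenue, Cr Payables, amount 264): Inventory=-439 Payables=-1036 Revenue=1475
After txn 6 (Dr Inventory, Cr Revenue, amount 463): Inventory=24 Payables=-1036 Revenue=1012

Answer: 24 -1036 1012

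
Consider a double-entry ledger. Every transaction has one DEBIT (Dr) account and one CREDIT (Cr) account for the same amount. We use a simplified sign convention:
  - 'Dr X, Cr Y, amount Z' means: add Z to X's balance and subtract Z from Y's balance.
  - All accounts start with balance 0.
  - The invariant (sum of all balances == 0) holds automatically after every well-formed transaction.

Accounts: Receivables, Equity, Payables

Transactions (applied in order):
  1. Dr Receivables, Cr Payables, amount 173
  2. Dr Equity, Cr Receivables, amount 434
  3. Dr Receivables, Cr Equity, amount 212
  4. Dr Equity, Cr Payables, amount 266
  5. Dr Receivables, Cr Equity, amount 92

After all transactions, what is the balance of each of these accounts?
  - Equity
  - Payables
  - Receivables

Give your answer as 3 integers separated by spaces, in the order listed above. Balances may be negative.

After txn 1 (Dr Receivables, Cr Payables, amount 173): Payables=-173 Receivables=173
After txn 2 (Dr Equity, Cr Receivables, amount 434): Equity=434 Payables=-173 Receivables=-261
After txn 3 (Dr Receivables, Cr Equity, amount 212): Equity=222 Payables=-173 Receivables=-49
After txn 4 (Dr Equity, Cr Payables, amount 266): Equity=488 Payables=-439 Receivables=-49
After txn 5 (Dr Receivables, Cr Equity, amount 92): Equity=396 Payables=-439 Receivables=43

Answer: 396 -439 43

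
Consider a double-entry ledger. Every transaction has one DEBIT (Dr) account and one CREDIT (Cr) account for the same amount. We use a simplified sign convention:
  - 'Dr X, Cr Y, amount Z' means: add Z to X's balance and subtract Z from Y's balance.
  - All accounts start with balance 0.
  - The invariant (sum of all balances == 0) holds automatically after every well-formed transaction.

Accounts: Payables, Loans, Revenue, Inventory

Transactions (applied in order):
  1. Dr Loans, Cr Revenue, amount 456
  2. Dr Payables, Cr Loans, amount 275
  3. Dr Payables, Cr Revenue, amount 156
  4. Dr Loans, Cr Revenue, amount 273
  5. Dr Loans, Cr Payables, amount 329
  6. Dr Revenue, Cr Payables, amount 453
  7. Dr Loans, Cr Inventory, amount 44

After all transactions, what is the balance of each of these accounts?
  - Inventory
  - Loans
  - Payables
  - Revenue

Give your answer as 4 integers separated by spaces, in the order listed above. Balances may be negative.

Answer: -44 827 -351 -432

Derivation:
After txn 1 (Dr Loans, Cr Revenue, amount 456): Loans=456 Revenue=-456
After txn 2 (Dr Payables, Cr Loans, amount 275): Loans=181 Payables=275 Revenue=-456
After txn 3 (Dr Payables, Cr Revenue, amount 156): Loans=181 Payables=431 Revenue=-612
After txn 4 (Dr Loans, Cr Revenue, amount 273): Loans=454 Payables=431 Revenue=-885
After txn 5 (Dr Loans, Cr Payables, amount 329): Loans=783 Payables=102 Revenue=-885
After txn 6 (Dr Revenue, Cr Payables, amount 453): Loans=783 Payables=-351 Revenue=-432
After txn 7 (Dr Loans, Cr Inventory, amount 44): Inventory=-44 Loans=827 Payables=-351 Revenue=-432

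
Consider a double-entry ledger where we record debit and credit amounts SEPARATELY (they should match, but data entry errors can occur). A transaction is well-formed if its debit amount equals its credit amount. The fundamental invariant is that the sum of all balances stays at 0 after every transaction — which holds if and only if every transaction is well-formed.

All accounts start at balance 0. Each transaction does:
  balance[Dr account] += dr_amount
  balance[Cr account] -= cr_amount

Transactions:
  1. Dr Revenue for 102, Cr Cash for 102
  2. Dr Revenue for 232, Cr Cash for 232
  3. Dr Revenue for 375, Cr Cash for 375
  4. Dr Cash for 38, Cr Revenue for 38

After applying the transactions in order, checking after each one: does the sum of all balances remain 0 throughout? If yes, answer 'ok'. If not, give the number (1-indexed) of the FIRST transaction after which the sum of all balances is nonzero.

After txn 1: dr=102 cr=102 sum_balances=0
After txn 2: dr=232 cr=232 sum_balances=0
After txn 3: dr=375 cr=375 sum_balances=0
After txn 4: dr=38 cr=38 sum_balances=0

Answer: ok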